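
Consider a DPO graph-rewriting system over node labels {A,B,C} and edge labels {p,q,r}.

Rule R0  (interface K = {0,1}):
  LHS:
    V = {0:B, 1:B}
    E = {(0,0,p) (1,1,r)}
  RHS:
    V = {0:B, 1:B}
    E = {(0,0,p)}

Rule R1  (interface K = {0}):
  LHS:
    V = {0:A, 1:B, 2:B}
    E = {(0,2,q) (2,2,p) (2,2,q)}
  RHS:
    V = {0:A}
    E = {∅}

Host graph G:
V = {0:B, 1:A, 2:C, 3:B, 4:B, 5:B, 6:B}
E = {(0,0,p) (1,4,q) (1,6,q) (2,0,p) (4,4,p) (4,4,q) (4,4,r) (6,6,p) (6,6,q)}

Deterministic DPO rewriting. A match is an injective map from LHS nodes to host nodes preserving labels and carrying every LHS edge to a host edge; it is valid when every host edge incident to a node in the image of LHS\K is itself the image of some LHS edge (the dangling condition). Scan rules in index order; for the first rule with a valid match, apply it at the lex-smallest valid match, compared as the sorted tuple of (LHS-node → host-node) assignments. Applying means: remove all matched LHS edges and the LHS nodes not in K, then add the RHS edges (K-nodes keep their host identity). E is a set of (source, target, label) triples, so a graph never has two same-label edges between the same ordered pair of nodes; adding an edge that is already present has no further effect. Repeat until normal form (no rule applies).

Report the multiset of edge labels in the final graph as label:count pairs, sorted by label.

Answer: p:2

Rewrite trace:
[0] host  ⇒  7 nodes, 9 edges  {0-p->0 1-q->4 1-q->6 2-p->0 4-p->4 4-q->4 4-r->4 6-p->6 6-q->6}
[1] R0 @ {0↦0, 1↦4}  ⇒  7 nodes, 8 edges  {0-p->0 1-q->4 1-q->6 2-p->0 4-p->4 4-q->4 6-p->6 6-q->6}
[2] R1 @ {0↦1, 1↦3, 2↦4}  ⇒  5 nodes, 5 edges  {0-p->0 1-q->6 2-p->0 6-p->6 6-q->6}
[3] R1 @ {0↦1, 1↦5, 2↦6}  ⇒  3 nodes, 2 edges  {0-p->0 2-p->0}
halt: no rule applies after step 3
NF edges: [(0, 0, 'p'), (2, 0, 'p')]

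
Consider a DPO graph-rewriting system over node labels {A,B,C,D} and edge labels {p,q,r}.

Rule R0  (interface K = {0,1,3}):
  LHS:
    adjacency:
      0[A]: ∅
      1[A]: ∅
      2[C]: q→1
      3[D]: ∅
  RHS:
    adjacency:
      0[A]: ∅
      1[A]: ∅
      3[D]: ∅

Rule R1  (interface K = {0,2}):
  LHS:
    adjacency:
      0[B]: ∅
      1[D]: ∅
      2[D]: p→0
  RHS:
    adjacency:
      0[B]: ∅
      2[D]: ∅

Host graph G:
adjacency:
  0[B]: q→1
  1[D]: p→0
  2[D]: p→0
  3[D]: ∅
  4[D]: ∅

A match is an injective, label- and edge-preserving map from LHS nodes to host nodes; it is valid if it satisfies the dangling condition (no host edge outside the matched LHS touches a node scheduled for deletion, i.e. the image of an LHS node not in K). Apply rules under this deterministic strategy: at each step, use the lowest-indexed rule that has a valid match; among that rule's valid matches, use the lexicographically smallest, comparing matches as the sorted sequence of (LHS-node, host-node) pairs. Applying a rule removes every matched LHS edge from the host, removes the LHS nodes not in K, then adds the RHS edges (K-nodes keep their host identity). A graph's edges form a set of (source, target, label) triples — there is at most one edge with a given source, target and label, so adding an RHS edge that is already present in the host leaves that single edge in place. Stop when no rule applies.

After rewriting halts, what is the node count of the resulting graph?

initial: |V|=5 |E|=3  E = 0-q->1 1-p->0 2-p->0
step 1: apply R1 at {0↦0, 1↦3, 2↦1}  → |V|=4 |E|=2  E = 0-q->1 2-p->0
step 2: apply R1 at {0↦0, 1↦4, 2↦2}  → |V|=3 |E|=1  E = 0-q->1
normal form: no rule applies after step 2
NF nodes: {0:B, 1:D, 2:D}

Answer: 3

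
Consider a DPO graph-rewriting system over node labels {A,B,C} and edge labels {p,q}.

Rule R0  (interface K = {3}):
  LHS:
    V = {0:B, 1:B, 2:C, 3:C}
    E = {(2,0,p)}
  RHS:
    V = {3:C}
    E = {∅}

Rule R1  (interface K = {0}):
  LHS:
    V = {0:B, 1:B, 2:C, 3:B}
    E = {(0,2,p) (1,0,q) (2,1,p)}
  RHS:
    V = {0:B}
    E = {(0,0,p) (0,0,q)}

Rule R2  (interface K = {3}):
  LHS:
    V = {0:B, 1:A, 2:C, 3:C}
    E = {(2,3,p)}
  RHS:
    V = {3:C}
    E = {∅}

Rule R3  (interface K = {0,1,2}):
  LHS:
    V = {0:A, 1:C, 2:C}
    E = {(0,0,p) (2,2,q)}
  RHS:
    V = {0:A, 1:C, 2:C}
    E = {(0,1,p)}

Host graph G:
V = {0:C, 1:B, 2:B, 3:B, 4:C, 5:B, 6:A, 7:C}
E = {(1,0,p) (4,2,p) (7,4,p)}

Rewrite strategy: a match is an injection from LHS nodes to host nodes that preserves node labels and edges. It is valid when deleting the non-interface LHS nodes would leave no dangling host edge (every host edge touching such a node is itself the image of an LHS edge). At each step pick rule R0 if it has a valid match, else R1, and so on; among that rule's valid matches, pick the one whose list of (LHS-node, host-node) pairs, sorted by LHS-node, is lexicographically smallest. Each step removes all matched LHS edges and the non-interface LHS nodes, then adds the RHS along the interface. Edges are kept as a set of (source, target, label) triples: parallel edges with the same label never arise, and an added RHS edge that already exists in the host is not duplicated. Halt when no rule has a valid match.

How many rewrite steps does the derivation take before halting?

initial: |V|=8 |E|=3  E = 1-p->0 4-p->2 7-p->4
step 1: apply R2 at {0↦3, 1↦6, 2↦7, 3↦4}  → |V|=5 |E|=2  E = 1-p->0 4-p->2
step 2: apply R0 at {0↦2, 1↦5, 2↦4, 3↦0}  → |V|=2 |E|=1  E = 1-p->0
final graph: no rule applies after step 2

Answer: 2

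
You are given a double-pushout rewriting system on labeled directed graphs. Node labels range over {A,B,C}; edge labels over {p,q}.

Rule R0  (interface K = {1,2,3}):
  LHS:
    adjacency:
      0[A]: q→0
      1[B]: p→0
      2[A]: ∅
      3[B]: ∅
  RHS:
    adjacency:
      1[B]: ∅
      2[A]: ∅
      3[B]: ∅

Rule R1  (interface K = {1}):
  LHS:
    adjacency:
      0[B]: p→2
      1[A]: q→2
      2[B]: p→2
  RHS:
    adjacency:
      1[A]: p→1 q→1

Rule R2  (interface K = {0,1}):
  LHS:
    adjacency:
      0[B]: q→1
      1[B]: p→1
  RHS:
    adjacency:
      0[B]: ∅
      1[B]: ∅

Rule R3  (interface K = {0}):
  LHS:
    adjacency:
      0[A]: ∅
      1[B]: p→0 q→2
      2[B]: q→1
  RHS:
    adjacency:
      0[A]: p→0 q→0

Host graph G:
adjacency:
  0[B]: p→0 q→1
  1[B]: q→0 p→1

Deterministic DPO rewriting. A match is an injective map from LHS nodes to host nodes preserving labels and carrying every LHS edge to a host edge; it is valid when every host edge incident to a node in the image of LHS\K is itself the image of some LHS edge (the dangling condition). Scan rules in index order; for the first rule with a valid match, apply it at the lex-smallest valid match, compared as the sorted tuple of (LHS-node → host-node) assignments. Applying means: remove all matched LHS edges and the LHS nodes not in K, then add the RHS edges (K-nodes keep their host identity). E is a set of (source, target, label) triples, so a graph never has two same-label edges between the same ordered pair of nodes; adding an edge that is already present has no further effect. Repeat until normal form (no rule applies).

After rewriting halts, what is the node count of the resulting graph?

Answer: 2

Rewrite trace:
[0] host  ⇒  2 nodes, 4 edges  {0-p->0 0-q->1 1-q->0 1-p->1}
[1] R2 @ {0↦0, 1↦1}  ⇒  2 nodes, 2 edges  {0-p->0 1-q->0}
[2] R2 @ {0↦1, 1↦0}  ⇒  2 nodes, 0 edges  {∅}
normal form: no rule applies after step 2
NF nodes: {0:B, 1:B}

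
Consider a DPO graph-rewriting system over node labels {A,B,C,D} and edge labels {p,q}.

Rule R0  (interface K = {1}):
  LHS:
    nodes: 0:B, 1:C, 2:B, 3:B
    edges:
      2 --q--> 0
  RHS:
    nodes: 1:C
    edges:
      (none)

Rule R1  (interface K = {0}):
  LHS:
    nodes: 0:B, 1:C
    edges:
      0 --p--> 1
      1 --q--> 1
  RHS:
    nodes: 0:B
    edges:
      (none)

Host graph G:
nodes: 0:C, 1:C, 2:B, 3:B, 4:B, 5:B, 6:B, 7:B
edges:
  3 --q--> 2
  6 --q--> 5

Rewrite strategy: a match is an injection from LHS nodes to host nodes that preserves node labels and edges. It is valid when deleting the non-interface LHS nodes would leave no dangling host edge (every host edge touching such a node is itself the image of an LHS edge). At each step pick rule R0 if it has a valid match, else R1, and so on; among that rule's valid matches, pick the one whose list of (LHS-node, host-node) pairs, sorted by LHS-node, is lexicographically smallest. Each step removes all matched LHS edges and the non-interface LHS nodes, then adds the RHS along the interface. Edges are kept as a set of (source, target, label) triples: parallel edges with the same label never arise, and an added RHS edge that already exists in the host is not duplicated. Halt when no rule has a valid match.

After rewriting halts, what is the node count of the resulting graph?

[0] host  ⇒  8 nodes, 2 edges  {3-q->2 6-q->5}
[1] R0 @ {0↦2, 1↦0, 2↦3, 3↦4}  ⇒  5 nodes, 1 edges  {6-q->5}
[2] R0 @ {0↦5, 1↦0, 2↦6, 3↦7}  ⇒  2 nodes, 0 edges  {∅}
final graph: no rule applies after step 2
NF nodes: {0:C, 1:C}

Answer: 2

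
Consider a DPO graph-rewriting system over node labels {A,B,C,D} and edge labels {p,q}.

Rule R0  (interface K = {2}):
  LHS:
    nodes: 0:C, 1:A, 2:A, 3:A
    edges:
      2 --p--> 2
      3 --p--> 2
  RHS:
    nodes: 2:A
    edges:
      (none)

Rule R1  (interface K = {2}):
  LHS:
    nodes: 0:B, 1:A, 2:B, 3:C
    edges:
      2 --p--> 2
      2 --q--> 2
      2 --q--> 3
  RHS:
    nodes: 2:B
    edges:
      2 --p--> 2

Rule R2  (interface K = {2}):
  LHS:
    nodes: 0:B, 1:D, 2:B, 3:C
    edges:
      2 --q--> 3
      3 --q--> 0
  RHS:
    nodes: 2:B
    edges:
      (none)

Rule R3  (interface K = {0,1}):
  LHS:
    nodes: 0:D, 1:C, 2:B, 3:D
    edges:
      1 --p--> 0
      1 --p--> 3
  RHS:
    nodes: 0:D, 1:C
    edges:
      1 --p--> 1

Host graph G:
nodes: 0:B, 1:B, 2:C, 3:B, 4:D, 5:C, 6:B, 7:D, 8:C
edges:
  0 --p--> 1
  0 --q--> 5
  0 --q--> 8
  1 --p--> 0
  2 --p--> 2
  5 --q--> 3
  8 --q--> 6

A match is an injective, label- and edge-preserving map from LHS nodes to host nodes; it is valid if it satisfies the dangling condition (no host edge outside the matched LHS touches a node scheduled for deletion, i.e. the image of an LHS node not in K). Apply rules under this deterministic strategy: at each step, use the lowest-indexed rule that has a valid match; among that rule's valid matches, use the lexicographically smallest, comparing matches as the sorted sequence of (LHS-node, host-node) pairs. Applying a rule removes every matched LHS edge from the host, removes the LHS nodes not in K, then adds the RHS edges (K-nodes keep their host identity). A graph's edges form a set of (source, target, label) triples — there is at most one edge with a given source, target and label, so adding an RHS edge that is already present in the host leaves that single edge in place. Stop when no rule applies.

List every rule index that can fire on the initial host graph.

Answer: [R2]

Steps:
R0: no valid match — LHS pattern not found
R1: no valid match — LHS pattern not found
R2: 4 valid matches — {0↦3, 1↦4, 2↦0, 3↦5}, {0↦3, 1↦7, 2↦0, 3↦5}, {0↦6, 1↦4, 2↦0, 3↦8} (+1 more)
R3: no valid match — LHS pattern not found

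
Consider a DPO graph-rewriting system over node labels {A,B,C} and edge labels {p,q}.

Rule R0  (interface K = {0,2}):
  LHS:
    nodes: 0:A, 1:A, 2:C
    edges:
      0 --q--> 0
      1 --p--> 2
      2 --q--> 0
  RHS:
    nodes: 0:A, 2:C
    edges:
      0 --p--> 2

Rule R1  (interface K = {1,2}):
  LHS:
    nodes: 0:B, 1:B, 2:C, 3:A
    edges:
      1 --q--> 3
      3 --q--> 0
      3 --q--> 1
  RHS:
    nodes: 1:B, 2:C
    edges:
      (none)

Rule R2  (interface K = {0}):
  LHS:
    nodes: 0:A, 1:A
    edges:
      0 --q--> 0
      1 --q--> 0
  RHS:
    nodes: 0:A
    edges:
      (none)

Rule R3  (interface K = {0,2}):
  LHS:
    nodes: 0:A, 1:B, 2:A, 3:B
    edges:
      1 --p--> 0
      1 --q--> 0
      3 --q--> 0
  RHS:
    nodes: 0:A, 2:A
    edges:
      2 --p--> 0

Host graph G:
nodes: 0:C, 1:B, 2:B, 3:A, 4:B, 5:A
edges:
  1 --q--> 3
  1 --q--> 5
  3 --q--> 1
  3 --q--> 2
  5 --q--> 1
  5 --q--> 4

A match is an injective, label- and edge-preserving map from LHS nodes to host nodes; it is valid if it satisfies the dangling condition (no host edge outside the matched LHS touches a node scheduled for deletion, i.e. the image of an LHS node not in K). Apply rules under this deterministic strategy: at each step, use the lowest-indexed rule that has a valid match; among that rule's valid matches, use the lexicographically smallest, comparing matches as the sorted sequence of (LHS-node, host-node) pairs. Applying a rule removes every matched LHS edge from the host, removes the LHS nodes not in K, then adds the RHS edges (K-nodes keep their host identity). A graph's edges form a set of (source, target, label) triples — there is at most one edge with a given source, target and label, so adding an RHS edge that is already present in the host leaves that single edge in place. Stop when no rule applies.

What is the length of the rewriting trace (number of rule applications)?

initial: |V|=6 |E|=6  E = 1-q->3 1-q->5 3-q->1 3-q->2 5-q->1 5-q->4
step 1: apply R1 at {0↦2, 1↦1, 2↦0, 3↦3}  → |V|=4 |E|=3  E = 1-q->5 5-q->1 5-q->4
step 2: apply R1 at {0↦4, 1↦1, 2↦0, 3↦5}  → |V|=2 |E|=0  E = ∅
final graph: no rule applies after step 2

Answer: 2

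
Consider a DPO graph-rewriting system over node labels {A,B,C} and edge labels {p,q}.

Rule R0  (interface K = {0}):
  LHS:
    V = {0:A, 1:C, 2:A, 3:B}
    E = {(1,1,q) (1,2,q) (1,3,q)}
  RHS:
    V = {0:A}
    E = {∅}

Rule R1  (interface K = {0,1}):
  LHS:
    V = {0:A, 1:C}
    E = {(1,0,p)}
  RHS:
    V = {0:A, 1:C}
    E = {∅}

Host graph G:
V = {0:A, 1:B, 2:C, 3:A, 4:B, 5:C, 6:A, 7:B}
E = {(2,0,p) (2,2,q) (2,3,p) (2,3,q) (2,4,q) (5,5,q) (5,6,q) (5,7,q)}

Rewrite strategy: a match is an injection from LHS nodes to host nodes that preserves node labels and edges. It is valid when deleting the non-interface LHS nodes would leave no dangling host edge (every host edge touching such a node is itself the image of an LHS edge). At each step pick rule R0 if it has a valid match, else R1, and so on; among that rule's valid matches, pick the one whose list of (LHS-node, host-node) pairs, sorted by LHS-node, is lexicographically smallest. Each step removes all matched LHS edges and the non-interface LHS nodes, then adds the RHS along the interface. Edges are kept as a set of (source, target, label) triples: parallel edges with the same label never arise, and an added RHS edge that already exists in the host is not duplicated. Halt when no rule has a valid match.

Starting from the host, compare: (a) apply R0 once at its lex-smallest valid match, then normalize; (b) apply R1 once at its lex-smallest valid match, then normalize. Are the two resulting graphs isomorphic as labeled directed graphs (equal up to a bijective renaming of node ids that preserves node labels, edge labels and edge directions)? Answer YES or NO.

Answer: YES

Derivation:
branch R0-first: apply at {0↦0, 1↦5, 2↦6, 3↦7} → |E|=5, then 3 more step(s) → NF |V|=2 |E|=0 V={0:A, 1:B} E=∅
branch R1-first: apply at {0↦0, 1↦2} → |E|=7, then 3 more step(s) → NF |V|=2 |E|=0 V={0:A, 1:B} E=∅
graphs isomorphic (equal up to label-preserving node renaming)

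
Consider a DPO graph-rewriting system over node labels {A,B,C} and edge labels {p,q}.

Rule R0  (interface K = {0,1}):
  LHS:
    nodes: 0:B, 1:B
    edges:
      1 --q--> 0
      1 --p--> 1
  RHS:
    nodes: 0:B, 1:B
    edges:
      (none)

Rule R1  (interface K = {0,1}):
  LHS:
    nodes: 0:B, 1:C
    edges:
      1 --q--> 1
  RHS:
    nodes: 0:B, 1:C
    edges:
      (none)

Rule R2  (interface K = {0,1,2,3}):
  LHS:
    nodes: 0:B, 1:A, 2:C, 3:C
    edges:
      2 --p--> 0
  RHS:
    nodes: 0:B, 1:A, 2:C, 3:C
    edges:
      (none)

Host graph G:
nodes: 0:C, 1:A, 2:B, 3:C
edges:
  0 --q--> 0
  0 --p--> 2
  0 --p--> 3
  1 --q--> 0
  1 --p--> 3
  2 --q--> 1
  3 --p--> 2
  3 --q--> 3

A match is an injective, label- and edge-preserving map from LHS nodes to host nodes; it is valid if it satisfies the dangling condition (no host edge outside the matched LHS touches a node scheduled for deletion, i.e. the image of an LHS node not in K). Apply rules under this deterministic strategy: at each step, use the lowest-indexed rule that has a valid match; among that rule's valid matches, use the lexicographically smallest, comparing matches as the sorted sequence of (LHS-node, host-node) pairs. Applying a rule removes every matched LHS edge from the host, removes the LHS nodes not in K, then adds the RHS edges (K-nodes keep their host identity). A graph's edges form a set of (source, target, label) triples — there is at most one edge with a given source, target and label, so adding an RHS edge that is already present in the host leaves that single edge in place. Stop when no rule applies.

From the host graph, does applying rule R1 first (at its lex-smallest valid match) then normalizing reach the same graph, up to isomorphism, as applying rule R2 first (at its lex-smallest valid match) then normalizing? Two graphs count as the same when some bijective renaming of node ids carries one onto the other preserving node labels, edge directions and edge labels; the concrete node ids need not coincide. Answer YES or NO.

Answer: YES

Rewrite trace:
branch R1-first: apply at {0↦2, 1↦0} → |E|=7, then 3 more step(s) → NF |V|=4 |E|=4 V={0:C, 1:A, 2:B, 3:C} E=0-p->3 1-q->0 1-p->3 2-q->1
branch R2-first: apply at {0↦2, 1↦1, 2↦0, 3↦3} → |E|=7, then 3 more step(s) → NF |V|=4 |E|=4 V={0:C, 1:A, 2:B, 3:C} E=0-p->3 1-q->0 1-p->3 2-q->1
graphs isomorphic (equal up to label-preserving node renaming)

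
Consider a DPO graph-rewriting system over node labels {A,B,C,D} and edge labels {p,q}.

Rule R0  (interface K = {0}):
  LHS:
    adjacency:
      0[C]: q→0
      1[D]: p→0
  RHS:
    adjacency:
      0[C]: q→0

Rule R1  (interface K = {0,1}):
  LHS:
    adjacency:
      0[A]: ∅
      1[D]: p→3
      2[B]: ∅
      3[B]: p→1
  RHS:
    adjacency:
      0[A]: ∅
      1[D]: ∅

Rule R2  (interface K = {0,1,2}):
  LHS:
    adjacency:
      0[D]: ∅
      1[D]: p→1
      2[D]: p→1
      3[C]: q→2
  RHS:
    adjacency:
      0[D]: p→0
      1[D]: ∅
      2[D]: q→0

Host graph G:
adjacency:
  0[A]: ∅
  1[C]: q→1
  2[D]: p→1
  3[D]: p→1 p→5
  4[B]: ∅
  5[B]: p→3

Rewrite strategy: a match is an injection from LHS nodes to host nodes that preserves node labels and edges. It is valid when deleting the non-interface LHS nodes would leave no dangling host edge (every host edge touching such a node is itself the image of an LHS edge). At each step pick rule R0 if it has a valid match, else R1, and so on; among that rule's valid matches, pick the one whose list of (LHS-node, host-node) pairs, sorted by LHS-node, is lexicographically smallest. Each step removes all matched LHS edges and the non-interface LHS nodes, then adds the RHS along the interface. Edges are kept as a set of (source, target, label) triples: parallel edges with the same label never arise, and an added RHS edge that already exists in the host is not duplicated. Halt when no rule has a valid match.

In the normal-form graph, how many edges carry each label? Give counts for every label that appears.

Answer: q:1

Derivation:
start.  V:6 E:5  edges: 1-q->1 2-p->1 3-p->1 3-p->5 5-p->3
1. fire R0 via {0↦1, 1↦2}  →  V:5 E:4  edges: 1-q->1 3-p->1 3-p->5 5-p->3
2. fire R1 via {0↦0, 1↦3, 2↦4, 3↦5}  →  V:3 E:2  edges: 1-q->1 3-p->1
3. fire R0 via {0↦1, 1↦3}  →  V:2 E:1  edges: 1-q->1
normal form: no rule applies after step 3
NF edges: [(1, 1, 'q')]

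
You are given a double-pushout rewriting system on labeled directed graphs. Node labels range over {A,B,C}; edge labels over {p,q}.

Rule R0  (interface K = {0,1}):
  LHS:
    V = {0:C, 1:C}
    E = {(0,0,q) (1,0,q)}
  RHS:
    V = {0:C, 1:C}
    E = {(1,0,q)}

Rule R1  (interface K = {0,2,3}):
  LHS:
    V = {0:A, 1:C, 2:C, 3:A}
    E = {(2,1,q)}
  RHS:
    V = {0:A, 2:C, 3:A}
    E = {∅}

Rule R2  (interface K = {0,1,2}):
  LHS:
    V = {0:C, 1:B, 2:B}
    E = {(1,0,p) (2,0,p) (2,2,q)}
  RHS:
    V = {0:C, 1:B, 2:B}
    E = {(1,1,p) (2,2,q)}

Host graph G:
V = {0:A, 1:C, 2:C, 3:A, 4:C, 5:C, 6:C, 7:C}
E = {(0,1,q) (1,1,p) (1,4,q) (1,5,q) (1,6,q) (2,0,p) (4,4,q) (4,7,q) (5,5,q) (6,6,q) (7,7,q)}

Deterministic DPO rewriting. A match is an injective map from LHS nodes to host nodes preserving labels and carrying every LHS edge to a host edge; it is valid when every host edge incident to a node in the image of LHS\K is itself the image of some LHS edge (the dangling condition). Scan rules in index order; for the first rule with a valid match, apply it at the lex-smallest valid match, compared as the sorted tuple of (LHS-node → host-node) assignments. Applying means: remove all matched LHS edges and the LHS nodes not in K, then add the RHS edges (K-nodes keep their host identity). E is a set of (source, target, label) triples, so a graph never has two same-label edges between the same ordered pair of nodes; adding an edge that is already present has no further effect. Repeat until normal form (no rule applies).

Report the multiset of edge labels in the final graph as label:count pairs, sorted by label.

[0] host  ⇒  8 nodes, 11 edges  {0-q->1 1-p->1 1-q->4 1-q->5 1-q->6 2-p->0 4-q->4 4-q->7 5-q->5 6-q->6 7-q->7}
[1] R0 @ {0↦4, 1↦1}  ⇒  8 nodes, 10 edges  {0-q->1 1-p->1 1-q->4 1-q->5 1-q->6 2-p->0 4-q->7 5-q->5 6-q->6 7-q->7}
[2] R0 @ {0↦5, 1↦1}  ⇒  8 nodes, 9 edges  {0-q->1 1-p->1 1-q->4 1-q->5 1-q->6 2-p->0 4-q->7 6-q->6 7-q->7}
[3] R0 @ {0↦6, 1↦1}  ⇒  8 nodes, 8 edges  {0-q->1 1-p->1 1-q->4 1-q->5 1-q->6 2-p->0 4-q->7 7-q->7}
[4] R0 @ {0↦7, 1↦4}  ⇒  8 nodes, 7 edges  {0-q->1 1-p->1 1-q->4 1-q->5 1-q->6 2-p->0 4-q->7}
[5] R1 @ {0↦0, 1↦5, 2↦1, 3↦3}  ⇒  7 nodes, 6 edges  {0-q->1 1-p->1 1-q->4 1-q->6 2-p->0 4-q->7}
[6] R1 @ {0↦0, 1↦6, 2↦1, 3↦3}  ⇒  6 nodes, 5 edges  {0-q->1 1-p->1 1-q->4 2-p->0 4-q->7}
[7] R1 @ {0↦0, 1↦7, 2↦4, 3↦3}  ⇒  5 nodes, 4 edges  {0-q->1 1-p->1 1-q->4 2-p->0}
[8] R1 @ {0↦0, 1↦4, 2↦1, 3↦3}  ⇒  4 nodes, 3 edges  {0-q->1 1-p->1 2-p->0}
halt: no rule applies after step 8
NF edges: [(0, 1, 'q'), (1, 1, 'p'), (2, 0, 'p')]

Answer: p:2 q:1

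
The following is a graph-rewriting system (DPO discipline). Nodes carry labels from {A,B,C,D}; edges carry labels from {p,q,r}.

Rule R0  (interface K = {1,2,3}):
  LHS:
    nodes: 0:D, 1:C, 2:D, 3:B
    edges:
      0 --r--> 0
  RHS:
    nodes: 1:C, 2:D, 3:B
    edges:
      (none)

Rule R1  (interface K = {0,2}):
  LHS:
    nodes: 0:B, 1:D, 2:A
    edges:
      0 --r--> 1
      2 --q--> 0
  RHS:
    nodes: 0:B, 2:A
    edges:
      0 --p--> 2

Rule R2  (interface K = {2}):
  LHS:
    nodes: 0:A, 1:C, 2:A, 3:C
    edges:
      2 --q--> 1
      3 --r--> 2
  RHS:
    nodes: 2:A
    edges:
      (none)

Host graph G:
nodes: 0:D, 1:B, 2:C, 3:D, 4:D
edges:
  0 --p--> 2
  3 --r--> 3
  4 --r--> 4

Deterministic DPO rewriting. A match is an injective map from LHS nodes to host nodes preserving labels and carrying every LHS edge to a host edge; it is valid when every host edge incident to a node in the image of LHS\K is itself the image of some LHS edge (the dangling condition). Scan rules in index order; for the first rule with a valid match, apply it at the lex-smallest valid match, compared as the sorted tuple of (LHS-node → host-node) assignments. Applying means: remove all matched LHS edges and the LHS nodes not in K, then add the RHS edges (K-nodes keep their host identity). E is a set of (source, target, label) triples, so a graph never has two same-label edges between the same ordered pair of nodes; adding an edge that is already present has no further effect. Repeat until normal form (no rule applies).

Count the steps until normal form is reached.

initial: |V|=5 |E|=3  E = 0-p->2 3-r->3 4-r->4
step 1: apply R0 at {0↦3, 1↦2, 2↦0, 3↦1}  → |V|=4 |E|=2  E = 0-p->2 4-r->4
step 2: apply R0 at {0↦4, 1↦2, 2↦0, 3↦1}  → |V|=3 |E|=1  E = 0-p->2
normal form: no rule applies after step 2

Answer: 2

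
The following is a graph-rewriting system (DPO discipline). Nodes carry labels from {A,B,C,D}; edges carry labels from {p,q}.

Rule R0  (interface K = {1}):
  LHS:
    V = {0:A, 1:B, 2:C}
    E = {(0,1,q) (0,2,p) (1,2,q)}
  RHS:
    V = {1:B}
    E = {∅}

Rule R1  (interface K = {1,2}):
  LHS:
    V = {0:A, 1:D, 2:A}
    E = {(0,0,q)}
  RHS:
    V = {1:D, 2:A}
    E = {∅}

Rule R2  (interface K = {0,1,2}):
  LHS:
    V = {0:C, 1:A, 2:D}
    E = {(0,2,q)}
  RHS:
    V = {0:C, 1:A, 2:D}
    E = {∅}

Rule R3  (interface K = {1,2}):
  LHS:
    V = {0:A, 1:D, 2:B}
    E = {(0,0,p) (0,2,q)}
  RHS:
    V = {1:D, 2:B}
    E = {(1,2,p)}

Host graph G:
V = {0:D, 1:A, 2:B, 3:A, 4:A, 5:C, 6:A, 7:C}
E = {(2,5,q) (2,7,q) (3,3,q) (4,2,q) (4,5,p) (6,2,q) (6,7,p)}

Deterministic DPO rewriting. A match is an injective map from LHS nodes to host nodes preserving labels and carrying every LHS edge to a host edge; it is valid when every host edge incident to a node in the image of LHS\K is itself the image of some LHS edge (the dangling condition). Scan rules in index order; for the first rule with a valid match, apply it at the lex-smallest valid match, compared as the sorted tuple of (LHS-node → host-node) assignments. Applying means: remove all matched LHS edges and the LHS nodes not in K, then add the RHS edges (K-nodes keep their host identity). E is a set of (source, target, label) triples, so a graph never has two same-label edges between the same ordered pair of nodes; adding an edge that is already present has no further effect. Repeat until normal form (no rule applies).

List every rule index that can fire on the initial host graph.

Answer: [R0,R1]

Rewrite trace:
R0: 2 valid matches — {0↦4, 1↦2, 2↦5}, {0↦6, 1↦2, 2↦7}
R1: 3 valid matches — {0↦3, 1↦0, 2↦1}, {0↦3, 1↦0, 2↦4}, {0↦3, 1↦0, 2↦6}
R2: no valid match — LHS pattern not found
R3: no valid match — LHS pattern not found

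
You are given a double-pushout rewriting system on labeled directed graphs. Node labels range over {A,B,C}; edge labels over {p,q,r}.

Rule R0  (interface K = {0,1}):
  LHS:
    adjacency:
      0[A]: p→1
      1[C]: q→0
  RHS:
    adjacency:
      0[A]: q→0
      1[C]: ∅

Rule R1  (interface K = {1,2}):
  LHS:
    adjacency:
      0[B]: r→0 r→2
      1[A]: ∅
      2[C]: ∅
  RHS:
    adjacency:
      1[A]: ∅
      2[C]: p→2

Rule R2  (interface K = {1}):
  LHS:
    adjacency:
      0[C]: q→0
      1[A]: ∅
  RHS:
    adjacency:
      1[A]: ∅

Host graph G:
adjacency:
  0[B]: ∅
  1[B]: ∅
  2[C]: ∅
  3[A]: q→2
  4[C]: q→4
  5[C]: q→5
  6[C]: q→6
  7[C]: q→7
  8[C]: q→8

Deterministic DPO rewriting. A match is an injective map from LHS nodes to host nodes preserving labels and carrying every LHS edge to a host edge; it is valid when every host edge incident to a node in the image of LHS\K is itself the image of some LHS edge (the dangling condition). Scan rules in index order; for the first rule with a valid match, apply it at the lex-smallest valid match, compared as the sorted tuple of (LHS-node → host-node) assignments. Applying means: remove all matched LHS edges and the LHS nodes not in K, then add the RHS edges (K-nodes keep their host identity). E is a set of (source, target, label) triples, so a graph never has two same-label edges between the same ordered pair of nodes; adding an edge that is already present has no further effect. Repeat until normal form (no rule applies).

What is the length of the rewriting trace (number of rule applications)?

Answer: 5

Derivation:
initial: |V|=9 |E|=6  E = 3-q->2 4-q->4 5-q->5 6-q->6 7-q->7 8-q->8
step 1: apply R2 at {0↦4, 1↦3}  → |V|=8 |E|=5  E = 3-q->2 5-q->5 6-q->6 7-q->7 8-q->8
step 2: apply R2 at {0↦5, 1↦3}  → |V|=7 |E|=4  E = 3-q->2 6-q->6 7-q->7 8-q->8
step 3: apply R2 at {0↦6, 1↦3}  → |V|=6 |E|=3  E = 3-q->2 7-q->7 8-q->8
step 4: apply R2 at {0↦7, 1↦3}  → |V|=5 |E|=2  E = 3-q->2 8-q->8
step 5: apply R2 at {0↦8, 1↦3}  → |V|=4 |E|=1  E = 3-q->2
normal form: no rule applies after step 5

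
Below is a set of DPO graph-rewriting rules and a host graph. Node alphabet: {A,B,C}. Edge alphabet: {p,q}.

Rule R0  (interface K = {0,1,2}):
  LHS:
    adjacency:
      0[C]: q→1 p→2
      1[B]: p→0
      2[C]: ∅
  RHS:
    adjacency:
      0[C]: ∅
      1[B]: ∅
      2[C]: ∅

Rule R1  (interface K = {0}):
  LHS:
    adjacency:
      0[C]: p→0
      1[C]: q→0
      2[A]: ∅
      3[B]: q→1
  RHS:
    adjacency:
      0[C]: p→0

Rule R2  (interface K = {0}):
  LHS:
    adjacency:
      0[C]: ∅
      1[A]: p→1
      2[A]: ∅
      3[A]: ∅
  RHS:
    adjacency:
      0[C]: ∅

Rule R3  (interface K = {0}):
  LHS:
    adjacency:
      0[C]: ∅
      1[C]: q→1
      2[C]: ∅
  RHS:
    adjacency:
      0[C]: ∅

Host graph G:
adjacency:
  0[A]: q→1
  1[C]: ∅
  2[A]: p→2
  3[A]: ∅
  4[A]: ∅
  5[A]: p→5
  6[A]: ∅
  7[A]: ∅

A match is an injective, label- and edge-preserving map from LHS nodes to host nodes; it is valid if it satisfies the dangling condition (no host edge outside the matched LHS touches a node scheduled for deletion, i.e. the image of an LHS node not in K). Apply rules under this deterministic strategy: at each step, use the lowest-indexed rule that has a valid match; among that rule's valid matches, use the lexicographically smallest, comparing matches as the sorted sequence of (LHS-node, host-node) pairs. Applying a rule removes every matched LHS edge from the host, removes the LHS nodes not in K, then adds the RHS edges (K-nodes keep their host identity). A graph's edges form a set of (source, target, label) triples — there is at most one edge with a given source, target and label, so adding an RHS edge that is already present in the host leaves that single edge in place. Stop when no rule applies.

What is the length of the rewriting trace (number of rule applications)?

Answer: 2

Rewrite trace:
start.  V:8 E:3  edges: 0-q->1 2-p->2 5-p->5
1. fire R2 via {0↦1, 1↦2, 2↦3, 3↦4}  →  V:5 E:2  edges: 0-q->1 5-p->5
2. fire R2 via {0↦1, 1↦5, 2↦6, 3↦7}  →  V:2 E:1  edges: 0-q->1
final graph: no rule applies after step 2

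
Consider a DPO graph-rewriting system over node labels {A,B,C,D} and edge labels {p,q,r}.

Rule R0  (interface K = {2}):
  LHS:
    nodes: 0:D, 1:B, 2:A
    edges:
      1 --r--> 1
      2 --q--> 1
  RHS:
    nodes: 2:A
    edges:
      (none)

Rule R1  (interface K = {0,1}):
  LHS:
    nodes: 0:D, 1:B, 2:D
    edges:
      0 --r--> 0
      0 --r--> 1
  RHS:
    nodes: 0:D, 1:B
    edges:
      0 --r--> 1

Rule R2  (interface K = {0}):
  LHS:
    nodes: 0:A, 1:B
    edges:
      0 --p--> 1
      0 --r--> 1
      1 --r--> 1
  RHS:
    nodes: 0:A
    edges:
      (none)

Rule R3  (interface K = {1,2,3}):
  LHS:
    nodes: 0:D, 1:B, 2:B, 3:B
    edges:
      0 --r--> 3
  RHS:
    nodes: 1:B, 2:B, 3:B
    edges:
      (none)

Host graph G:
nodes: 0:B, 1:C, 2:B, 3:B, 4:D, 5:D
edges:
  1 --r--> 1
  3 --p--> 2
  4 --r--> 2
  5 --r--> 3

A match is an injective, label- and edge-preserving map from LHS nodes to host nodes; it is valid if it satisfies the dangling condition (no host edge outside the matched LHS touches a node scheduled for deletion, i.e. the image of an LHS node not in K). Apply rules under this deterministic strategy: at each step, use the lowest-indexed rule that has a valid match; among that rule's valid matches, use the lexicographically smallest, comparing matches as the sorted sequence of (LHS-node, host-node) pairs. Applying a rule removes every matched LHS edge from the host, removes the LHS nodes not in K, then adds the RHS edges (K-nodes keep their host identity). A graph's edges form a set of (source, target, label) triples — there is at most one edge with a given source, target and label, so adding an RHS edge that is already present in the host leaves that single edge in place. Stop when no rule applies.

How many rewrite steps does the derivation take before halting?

[0] host  ⇒  6 nodes, 4 edges  {1-r->1 3-p->2 4-r->2 5-r->3}
[1] R3 @ {0↦4, 1↦0, 2↦3, 3↦2}  ⇒  5 nodes, 3 edges  {1-r->1 3-p->2 5-r->3}
[2] R3 @ {0↦5, 1↦0, 2↦2, 3↦3}  ⇒  4 nodes, 2 edges  {1-r->1 3-p->2}
normal form: no rule applies after step 2

Answer: 2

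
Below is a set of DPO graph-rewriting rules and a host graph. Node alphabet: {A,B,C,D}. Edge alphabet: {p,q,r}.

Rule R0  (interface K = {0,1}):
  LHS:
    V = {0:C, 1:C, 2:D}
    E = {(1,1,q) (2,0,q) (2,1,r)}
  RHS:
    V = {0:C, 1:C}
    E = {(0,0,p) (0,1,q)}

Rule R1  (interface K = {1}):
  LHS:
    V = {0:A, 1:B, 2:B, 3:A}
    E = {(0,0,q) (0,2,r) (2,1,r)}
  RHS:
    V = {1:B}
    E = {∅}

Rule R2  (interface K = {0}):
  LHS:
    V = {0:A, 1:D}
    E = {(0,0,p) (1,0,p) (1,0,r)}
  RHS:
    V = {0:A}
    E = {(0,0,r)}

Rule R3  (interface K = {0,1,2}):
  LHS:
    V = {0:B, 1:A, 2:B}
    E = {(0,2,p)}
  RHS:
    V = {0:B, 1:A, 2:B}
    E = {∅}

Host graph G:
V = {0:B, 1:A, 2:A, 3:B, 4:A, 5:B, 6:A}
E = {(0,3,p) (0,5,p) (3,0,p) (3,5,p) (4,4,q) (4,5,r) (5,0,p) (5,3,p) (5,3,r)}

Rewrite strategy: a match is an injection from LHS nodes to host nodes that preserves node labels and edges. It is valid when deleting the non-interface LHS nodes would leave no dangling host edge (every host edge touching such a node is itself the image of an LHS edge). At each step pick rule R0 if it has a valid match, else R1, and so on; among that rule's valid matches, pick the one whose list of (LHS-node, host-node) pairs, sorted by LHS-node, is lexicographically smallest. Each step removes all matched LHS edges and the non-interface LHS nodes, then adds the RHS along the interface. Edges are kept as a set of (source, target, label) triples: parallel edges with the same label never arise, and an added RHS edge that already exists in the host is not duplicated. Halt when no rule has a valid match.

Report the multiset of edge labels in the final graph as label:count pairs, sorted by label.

Answer: (no edges)

Derivation:
[0] host  ⇒  7 nodes, 9 edges  {0-p->3 0-p->5 3-p->0 3-p->5 4-q->4 4-r->5 5-p->0 5-p->3 5-r->3}
[1] R3 @ {0↦0, 1↦1, 2↦3}  ⇒  7 nodes, 8 edges  {0-p->5 3-p->0 3-p->5 4-q->4 4-r->5 5-p->0 5-p->3 5-r->3}
[2] R3 @ {0↦0, 1↦1, 2↦5}  ⇒  7 nodes, 7 edges  {3-p->0 3-p->5 4-q->4 4-r->5 5-p->0 5-p->3 5-r->3}
[3] R3 @ {0↦3, 1↦1, 2↦0}  ⇒  7 nodes, 6 edges  {3-p->5 4-q->4 4-r->5 5-p->0 5-p->3 5-r->3}
[4] R3 @ {0↦3, 1↦1, 2↦5}  ⇒  7 nodes, 5 edges  {4-q->4 4-r->5 5-p->0 5-p->3 5-r->3}
[5] R3 @ {0↦5, 1↦1, 2↦0}  ⇒  7 nodes, 4 edges  {4-q->4 4-r->5 5-p->3 5-r->3}
[6] R3 @ {0↦5, 1↦1, 2↦3}  ⇒  7 nodes, 3 edges  {4-q->4 4-r->5 5-r->3}
[7] R1 @ {0↦4, 1↦3, 2↦5, 3↦1}  ⇒  4 nodes, 0 edges  {∅}
halt: no rule applies after step 7
NF edges: []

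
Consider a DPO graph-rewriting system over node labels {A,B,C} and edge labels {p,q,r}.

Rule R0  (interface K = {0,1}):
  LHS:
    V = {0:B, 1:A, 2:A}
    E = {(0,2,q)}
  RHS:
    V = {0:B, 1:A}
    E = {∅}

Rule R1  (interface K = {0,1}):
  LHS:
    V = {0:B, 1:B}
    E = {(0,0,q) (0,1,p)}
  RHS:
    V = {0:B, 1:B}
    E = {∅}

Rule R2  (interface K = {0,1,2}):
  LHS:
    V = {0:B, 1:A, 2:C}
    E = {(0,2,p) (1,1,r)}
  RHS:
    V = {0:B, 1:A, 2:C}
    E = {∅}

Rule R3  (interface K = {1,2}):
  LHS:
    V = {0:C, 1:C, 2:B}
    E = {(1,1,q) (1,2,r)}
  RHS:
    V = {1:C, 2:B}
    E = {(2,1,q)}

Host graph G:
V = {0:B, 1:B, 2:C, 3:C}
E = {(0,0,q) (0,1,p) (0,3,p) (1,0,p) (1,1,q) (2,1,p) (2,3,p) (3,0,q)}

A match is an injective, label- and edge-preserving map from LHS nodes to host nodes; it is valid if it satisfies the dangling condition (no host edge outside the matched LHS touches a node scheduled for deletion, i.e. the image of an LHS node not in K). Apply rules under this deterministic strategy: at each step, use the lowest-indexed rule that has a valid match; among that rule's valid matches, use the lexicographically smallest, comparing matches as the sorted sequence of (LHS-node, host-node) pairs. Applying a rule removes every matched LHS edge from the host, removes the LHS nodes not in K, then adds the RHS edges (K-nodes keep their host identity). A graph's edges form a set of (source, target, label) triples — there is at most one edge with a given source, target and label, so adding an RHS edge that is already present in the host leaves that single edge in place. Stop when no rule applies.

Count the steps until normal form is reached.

Answer: 2

Derivation:
initial: |V|=4 |E|=8  E = 0-q->0 0-p->1 0-p->3 1-p->0 1-q->1 2-p->1 2-p->3 3-q->0
step 1: apply R1 at {0↦0, 1↦1}  → |V|=4 |E|=6  E = 0-p->3 1-p->0 1-q->1 2-p->1 2-p->3 3-q->0
step 2: apply R1 at {0↦1, 1↦0}  → |V|=4 |E|=4  E = 0-p->3 2-p->1 2-p->3 3-q->0
final graph: no rule applies after step 2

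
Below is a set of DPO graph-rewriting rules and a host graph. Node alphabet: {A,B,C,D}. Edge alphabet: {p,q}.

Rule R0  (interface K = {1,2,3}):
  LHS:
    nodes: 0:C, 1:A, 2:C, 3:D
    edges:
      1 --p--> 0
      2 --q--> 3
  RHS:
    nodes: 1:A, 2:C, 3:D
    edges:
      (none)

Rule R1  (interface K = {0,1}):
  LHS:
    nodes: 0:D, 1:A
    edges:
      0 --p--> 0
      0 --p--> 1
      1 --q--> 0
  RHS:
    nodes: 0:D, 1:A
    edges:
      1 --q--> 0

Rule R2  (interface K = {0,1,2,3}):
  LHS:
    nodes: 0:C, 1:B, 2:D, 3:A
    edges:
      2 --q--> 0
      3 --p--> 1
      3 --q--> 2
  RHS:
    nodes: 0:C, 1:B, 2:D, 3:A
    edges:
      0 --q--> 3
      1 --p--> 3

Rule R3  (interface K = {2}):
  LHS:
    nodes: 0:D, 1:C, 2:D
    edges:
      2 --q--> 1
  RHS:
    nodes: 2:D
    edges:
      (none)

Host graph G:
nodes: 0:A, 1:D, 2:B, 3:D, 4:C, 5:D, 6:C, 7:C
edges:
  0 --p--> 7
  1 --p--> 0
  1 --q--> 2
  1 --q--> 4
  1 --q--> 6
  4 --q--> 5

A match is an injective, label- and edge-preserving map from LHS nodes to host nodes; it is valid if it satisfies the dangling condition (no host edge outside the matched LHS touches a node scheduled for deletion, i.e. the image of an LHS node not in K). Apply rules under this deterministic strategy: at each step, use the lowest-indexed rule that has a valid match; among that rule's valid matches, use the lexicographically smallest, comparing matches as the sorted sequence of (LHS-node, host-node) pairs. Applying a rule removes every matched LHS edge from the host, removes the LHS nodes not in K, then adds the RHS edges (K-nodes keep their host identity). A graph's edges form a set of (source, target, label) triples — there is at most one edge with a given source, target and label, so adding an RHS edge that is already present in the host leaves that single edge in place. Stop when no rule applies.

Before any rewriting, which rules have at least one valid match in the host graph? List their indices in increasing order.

R0: 1 valid match — {0↦7, 1↦0, 2↦4, 3↦5}
R1: no valid match — LHS pattern not found
R2: no valid match — LHS pattern not found
R3: 1 valid match — {0↦3, 1↦6, 2↦1}

Answer: [R0,R3]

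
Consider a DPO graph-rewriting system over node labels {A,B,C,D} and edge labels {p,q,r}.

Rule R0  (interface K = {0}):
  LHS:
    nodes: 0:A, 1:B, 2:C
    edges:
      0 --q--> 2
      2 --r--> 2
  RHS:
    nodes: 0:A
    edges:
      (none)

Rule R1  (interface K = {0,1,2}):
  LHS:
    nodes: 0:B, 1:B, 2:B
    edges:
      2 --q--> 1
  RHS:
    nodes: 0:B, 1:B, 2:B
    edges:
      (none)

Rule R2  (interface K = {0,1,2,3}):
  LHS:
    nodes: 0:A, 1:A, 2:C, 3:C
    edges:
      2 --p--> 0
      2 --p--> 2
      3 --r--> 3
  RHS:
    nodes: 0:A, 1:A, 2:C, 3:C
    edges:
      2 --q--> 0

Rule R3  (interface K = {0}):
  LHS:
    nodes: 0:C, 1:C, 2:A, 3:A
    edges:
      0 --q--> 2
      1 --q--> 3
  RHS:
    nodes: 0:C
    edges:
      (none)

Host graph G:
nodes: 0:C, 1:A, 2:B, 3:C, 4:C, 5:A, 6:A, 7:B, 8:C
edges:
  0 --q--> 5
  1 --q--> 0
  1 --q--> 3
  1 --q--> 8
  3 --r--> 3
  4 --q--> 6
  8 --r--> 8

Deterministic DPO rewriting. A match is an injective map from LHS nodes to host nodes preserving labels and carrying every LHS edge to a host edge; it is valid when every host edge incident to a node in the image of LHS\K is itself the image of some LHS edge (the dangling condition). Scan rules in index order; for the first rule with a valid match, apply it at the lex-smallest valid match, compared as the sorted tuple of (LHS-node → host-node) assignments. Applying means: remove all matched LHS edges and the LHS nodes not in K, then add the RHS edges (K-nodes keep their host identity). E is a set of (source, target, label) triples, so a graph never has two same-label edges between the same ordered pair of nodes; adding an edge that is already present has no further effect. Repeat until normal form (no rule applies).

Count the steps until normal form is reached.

Answer: 3

Steps:
[0] host  ⇒  9 nodes, 7 edges  {0-q->5 1-q->0 1-q->3 1-q->8 3-r->3 4-q->6 8-r->8}
[1] R0 @ {0↦1, 1↦2, 2↦3}  ⇒  7 nodes, 5 edges  {0-q->5 1-q->0 1-q->8 4-q->6 8-r->8}
[2] R0 @ {0↦1, 1↦7, 2↦8}  ⇒  5 nodes, 3 edges  {0-q->5 1-q->0 4-q->6}
[3] R3 @ {0↦0, 1↦4, 2↦5, 3↦6}  ⇒  2 nodes, 1 edges  {1-q->0}
halt: no rule applies after step 3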